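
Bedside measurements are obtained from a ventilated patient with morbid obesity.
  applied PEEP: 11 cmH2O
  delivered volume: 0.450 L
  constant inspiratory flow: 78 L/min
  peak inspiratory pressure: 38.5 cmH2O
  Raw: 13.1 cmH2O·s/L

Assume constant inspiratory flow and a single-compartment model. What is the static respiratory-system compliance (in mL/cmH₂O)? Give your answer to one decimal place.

Flow: 78 L/min ÷ 60 = 1.3 L/s.
Equation of motion (constant flow): PIP = Vt/C + R·V̇ + PEEP.
Vt/C = PIP − R·V̇ − PEEP = 38.5 − 13.1×1.3 − 11 = 38.5 − 17.03 − 11 = 10.47 cmH2O.
C = Vt / 10.47 = 450 / 10.47 = 42.98 mL/cmH2O.

43.0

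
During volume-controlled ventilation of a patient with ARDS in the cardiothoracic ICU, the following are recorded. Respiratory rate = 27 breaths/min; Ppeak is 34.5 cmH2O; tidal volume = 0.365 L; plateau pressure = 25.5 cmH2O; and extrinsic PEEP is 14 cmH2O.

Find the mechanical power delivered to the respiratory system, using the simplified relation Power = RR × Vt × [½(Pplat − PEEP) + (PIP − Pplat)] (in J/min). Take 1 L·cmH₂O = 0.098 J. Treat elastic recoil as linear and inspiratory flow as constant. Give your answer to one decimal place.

Per-breath work = Vt × [½(Pplat−PEEP) + (PIP−Pplat)] = 0.365 × [0.5×11.5 + 9.0] = 0.365 × 14.75 = 5.384 L·cmH2O.
Power = 27 × 5.384 = 145.37 L·cmH2O/min.
× 0.098 J/(L·cmH2O) → 14.246 J/min.

14.2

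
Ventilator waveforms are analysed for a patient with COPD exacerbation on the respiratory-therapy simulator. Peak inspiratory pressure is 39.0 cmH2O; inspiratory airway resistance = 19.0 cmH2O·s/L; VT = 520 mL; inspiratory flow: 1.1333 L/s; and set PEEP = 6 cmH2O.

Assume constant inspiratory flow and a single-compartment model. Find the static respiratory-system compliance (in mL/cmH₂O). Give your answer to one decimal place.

Equation of motion (constant flow): PIP = Vt/C + R·V̇ + PEEP.
Vt/C = PIP − R·V̇ − PEEP = 39.0 − 19.0×1.1333 − 6 = 39.0 − 21.533 − 6 = 11.467 cmH2O.
C = Vt / 11.467 = 520 / 11.467 = 45.348 mL/cmH2O.

45.3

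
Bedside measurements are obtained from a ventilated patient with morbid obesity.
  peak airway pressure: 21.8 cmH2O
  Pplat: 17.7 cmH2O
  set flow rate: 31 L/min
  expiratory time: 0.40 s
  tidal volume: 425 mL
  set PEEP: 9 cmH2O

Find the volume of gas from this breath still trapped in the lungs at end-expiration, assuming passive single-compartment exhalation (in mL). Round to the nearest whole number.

151

Flow: 31 L/min ÷ 60 = 0.5167 L/s.
R = (PIP − Pplat)/V̇ = (21.8 − 17.7) / 0.5167 = 4.1/0.5167 = 7.935 cmH2O·s/L.
C = Vt/(Pplat − PEEP) = 425.0 / (17.7 − 9) = 425.0/8.7 = 48.851 mL/cmH2O.
τ = R × C = 7.935 × 0.04885 L/cmH2O = 0.3876 s.
Fraction remaining = e^(−Te/τ) = e^(−0.40/0.3876) = 0.3563.
Trapped volume = 425.0 × 0.3563 = 151.43 mL.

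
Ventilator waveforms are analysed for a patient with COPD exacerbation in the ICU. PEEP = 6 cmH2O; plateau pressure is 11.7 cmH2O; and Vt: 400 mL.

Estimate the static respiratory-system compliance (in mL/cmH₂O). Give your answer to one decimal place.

Cstat = Vt / (Pplat − PEEP) = 400 / (11.7 − 6) = 400 / 5.7 = 70.175 mL/cmH2O.

70.2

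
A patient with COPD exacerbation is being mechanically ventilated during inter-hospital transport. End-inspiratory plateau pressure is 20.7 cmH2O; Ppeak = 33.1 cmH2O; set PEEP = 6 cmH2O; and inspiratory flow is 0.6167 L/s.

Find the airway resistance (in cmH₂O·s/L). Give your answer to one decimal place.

20.1

Raw = (PIP − Pplat) / flow = (33.1 − 20.7) / 0.6167 = 12.4 / 0.6167 = 20.107 cmH2O·s/L.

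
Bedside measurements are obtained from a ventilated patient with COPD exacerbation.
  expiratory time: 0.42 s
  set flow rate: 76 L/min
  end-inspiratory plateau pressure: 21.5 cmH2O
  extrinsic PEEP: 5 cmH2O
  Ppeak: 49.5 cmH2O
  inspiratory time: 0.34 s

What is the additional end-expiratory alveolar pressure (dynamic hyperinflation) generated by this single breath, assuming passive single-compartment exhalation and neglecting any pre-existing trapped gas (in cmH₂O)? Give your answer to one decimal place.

Flow: 76 L/min ÷ 60 = 1.2667 L/s.
Vt = flow × Ti = 1.2667 L/s × 0.34 s × 1000 mL/L = 430.68 mL.
R = (PIP − Pplat)/V̇ = (49.5 − 21.5) / 1.2667 = 28.0/1.2667 = 22.105 cmH2O·s/L.
C = Vt/(Pplat − PEEP) = 430.68 / (21.5 − 5) = 430.68/16.5 = 26.102 mL/cmH2O.
τ = R × C = 22.105 × 0.0261 L/cmH2O = 0.5769 s.
Fraction remaining = e^(−Te/τ) = e^(−0.42/0.5769) = 0.4829; trapped volume = 430.68 × 0.4829 = 207.98 mL.
Additional alveolar pressure from trapping ≈ V_trapped / C = 207.98 / 26.102 = 7.968 cmH2O.

8.0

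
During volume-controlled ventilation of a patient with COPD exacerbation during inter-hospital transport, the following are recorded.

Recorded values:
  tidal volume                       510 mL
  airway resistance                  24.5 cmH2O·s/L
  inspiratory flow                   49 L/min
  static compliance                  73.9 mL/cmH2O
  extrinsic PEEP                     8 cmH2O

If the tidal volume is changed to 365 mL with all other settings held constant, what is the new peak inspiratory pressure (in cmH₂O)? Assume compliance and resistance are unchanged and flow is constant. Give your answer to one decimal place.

32.9

Flow: 49 L/min ÷ 60 = 0.8167 L/s.
PIP = Vt/C + R·V̇ + PEEP (constant-flow equation of motion).
Only the elastic term changes: ΔPIP = ΔVt / C = (365 − 510) / 73.9 = -1.962 cmH2O.
Original PIP = 510/73.9 + 24.5×0.8167 + 8 = 34.91 cmH2O; new PIP = 34.91 + (-1.962) = 32.948 cmH2O.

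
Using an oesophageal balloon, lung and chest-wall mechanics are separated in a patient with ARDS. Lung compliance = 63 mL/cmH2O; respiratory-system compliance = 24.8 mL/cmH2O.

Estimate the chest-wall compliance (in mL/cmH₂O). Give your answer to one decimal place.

1/Ccw = 1/Crs − 1/CL.
1/Ccw = 1/24.8 − 1/63 = 0.02445.
Ccw = 40.9 mL/cmH2O.

40.9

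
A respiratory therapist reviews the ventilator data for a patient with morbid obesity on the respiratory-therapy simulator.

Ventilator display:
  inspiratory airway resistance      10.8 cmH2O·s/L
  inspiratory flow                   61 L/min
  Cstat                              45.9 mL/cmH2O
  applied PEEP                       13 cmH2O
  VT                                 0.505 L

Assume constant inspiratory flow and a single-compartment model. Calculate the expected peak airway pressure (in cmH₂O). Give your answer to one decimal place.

Flow: 61 L/min ÷ 60 = 1.0167 L/s.
Equation of motion (constant flow): PIP = Vt/C + R·V̇ + PEEP.
PIP = 505/45.9 + 10.8×1.0167 + 13 = 11.002 + 10.98 + 13 = 34.982 cmH2O.

35.0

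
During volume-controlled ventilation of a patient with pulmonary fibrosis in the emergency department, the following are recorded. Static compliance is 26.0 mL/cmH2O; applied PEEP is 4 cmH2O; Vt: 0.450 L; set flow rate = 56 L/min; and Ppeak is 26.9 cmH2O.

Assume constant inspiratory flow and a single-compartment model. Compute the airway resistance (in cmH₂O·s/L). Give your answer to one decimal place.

Flow: 56 L/min ÷ 60 = 0.9333 L/s.
Equation of motion (constant flow): PIP = Vt/C + R·V̇ + PEEP.
R·V̇ = PIP − Vt/C − PEEP = 26.9 − 450/26.0 − 4 = 26.9 − 17.308 − 4 = 5.592 cmH2O.
R = 5.592 / 0.9333 = 5.992 cmH2O·s/L.

6.0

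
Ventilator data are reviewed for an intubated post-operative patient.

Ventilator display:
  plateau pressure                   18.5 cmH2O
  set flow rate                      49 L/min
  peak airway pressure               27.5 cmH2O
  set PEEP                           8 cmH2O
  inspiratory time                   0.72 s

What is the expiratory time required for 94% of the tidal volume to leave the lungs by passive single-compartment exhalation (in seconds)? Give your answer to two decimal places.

1.74

Flow: 49 L/min ÷ 60 = 0.8167 L/s.
Vt = flow × Ti = 0.8167 L/s × 0.72 s × 1000 mL/L = 588.02 mL.
R = (PIP − Pplat)/V̇ = (27.5 − 18.5) / 0.8167 = 9.0/0.8167 = 11.02 cmH2O·s/L.
C = Vt/(Pplat − PEEP) = 588.02 / (18.5 − 8) = 588.02/10.5 = 56.002 mL/cmH2O.
τ = R × C = 11.02 × 0.056 L/cmH2O = 0.6171 s.
t = −τ·ln(1 − 0.94) = −0.6171·ln(0.06) = 1.736 s.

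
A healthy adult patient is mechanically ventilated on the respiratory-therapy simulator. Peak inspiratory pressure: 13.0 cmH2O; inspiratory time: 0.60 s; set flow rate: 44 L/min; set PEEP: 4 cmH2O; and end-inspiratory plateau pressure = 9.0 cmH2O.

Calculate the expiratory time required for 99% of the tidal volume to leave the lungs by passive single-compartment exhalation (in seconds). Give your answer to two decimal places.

2.21

Flow: 44 L/min ÷ 60 = 0.7333 L/s.
Vt = flow × Ti = 0.7333 L/s × 0.60 s × 1000 mL/L = 439.98 mL.
R = (PIP − Pplat)/V̇ = (13.0 − 9.0) / 0.7333 = 4.0/0.7333 = 5.455 cmH2O·s/L.
C = Vt/(Pplat − PEEP) = 439.98 / (9.0 − 4) = 439.98/5.0 = 87.996 mL/cmH2O.
τ = R × C = 5.455 × 0.088 L/cmH2O = 0.48 s.
t = −τ·ln(1 − 0.99) = −0.48·ln(0.01) = 2.21 s.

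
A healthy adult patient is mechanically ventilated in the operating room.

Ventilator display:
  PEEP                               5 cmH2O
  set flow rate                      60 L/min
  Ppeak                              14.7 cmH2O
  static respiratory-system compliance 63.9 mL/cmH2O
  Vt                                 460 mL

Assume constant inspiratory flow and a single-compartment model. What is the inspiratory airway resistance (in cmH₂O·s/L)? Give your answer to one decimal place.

Flow: 60 L/min ÷ 60 = 1 L/s.
Equation of motion (constant flow): PIP = Vt/C + R·V̇ + PEEP.
R·V̇ = PIP − Vt/C − PEEP = 14.7 − 460/63.9 − 5 = 14.7 − 7.199 − 5 = 2.501 cmH2O.
R = 2.501 / 1 = 2.501 cmH2O·s/L.

2.5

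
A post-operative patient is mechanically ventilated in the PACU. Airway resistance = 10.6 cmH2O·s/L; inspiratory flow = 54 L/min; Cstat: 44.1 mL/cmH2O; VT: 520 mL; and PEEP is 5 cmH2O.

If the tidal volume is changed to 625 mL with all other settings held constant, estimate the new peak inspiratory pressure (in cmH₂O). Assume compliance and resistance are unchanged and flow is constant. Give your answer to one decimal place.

28.7

Flow: 54 L/min ÷ 60 = 0.9 L/s.
PIP = Vt/C + R·V̇ + PEEP (constant-flow equation of motion).
Only the elastic term changes: ΔPIP = ΔVt / C = (625 − 520) / 44.1 = 2.381 cmH2O.
Original PIP = 520/44.1 + 10.6×0.9 + 5 = 26.331 cmH2O; new PIP = 26.331 + (2.381) = 28.712 cmH2O.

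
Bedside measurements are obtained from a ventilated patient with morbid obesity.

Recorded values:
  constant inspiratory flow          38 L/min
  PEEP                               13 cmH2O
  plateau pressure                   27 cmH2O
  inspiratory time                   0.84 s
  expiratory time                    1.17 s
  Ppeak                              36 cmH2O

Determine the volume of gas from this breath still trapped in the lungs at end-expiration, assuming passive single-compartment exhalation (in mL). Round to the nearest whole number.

61

Flow: 38 L/min ÷ 60 = 0.6333 L/s.
Vt = flow × Ti = 0.6333 L/s × 0.84 s × 1000 mL/L = 531.97 mL.
R = (PIP − Pplat)/V̇ = (36 − 27) / 0.6333 = 9.0/0.6333 = 14.211 cmH2O·s/L.
C = Vt/(Pplat − PEEP) = 531.97 / (27 − 13) = 531.97/14.0 = 37.998 mL/cmH2O.
τ = R × C = 14.211 × 0.038 L/cmH2O = 0.54 s.
Fraction remaining = e^(−Te/τ) = e^(−1.17/0.54) = 0.1146.
Trapped volume = 531.97 × 0.1146 = 60.964 mL.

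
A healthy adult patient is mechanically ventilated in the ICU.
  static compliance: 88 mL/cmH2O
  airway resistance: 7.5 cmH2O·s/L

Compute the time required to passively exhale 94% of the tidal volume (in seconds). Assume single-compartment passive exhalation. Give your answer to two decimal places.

1.86

τ = R × C = 7.5 × 88 mL/cmH2O = 7.5 × 0.088 L/cmH2O = 0.66 s.
Exhaled fraction f = 1 − e^(−t/τ) → t = −τ·ln(1 − f) = −0.66·ln(0.06) = 1.857 s.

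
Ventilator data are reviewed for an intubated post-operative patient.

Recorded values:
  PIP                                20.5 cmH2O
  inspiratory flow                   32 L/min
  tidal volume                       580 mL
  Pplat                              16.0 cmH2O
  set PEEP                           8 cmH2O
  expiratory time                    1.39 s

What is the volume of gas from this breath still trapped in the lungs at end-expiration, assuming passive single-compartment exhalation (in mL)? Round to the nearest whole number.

Flow: 32 L/min ÷ 60 = 0.5333 L/s.
R = (PIP − Pplat)/V̇ = (20.5 − 16.0) / 0.5333 = 4.5/0.5333 = 8.438 cmH2O·s/L.
C = Vt/(Pplat − PEEP) = 580.0 / (16.0 − 8) = 580.0/8.0 = 72.5 mL/cmH2O.
τ = R × C = 8.438 × 0.0725 L/cmH2O = 0.6118 s.
Fraction remaining = e^(−Te/τ) = e^(−1.39/0.6118) = 0.1031.
Trapped volume = 580.0 × 0.1031 = 59.798 mL.

60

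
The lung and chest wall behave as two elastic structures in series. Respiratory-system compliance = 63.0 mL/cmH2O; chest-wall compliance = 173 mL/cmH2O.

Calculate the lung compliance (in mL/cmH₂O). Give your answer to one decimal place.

99.1

1/CL = 1/Crs − 1/Ccw.
1/CL = 1/63.0 − 1/173 = 0.01009.
CL = 99.108 mL/cmH2O.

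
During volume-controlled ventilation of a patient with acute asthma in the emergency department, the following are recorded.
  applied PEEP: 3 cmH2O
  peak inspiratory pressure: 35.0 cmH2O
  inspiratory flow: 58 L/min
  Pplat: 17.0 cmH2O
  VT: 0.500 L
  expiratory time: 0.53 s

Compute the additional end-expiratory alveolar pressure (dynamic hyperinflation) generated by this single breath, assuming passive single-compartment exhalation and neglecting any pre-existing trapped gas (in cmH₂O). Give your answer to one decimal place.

Flow: 58 L/min ÷ 60 = 0.9667 L/s.
R = (PIP − Pplat)/V̇ = (35.0 − 17.0) / 0.9667 = 18.0/0.9667 = 18.62 cmH2O·s/L.
C = Vt/(Pplat − PEEP) = 500.0 / (17.0 − 3) = 500.0/14.0 = 35.714 mL/cmH2O.
τ = R × C = 18.62 × 0.03571 L/cmH2O = 0.6649 s.
Fraction remaining = e^(−Te/τ) = e^(−0.53/0.6649) = 0.4506; trapped volume = 500.0 × 0.4506 = 225.3 mL.
Additional alveolar pressure from trapping ≈ V_trapped / C = 225.3 / 35.714 = 6.308 cmH2O.

6.3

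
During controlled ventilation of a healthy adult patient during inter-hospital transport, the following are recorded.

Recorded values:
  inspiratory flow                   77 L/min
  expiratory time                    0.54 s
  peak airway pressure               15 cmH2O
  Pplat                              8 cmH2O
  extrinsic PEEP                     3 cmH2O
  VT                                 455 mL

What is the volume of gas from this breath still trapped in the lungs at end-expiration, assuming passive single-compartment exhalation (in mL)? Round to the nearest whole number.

Flow: 77 L/min ÷ 60 = 1.2833 L/s.
R = (PIP − Pplat)/V̇ = (15 − 8) / 1.2833 = 7.0/1.2833 = 5.455 cmH2O·s/L.
C = Vt/(Pplat − PEEP) = 455.0 / (8 − 3) = 455.0/5.0 = 91.0 mL/cmH2O.
τ = R × C = 5.455 × 0.091 L/cmH2O = 0.4964 s.
Fraction remaining = e^(−Te/τ) = e^(−0.54/0.4964) = 0.3369.
Trapped volume = 455.0 × 0.3369 = 153.29 mL.

153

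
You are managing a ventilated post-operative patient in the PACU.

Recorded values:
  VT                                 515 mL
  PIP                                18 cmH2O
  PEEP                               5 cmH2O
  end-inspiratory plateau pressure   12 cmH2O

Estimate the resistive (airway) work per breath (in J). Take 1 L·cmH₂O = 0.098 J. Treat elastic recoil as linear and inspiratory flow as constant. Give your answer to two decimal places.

0.30

With constant inspiratory flow the resistive pressure is constant at PIP − Pplat = 18 − 12 = 6.0 cmH2O, so resistive work = 6.0 × 0.515 = 3.09 L·cmH2O.
× 0.098 J/(L·cmH2O) → 0.3028 J.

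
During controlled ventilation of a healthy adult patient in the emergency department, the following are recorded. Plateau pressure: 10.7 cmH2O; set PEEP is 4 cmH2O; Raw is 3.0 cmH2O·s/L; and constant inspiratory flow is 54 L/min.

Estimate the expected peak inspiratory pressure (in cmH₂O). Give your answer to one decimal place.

13.4

Flow: 54 L/min ÷ 60 = 0.9 L/s.
PIP = Pplat + Raw × flow = 10.7 + 3.0 × 0.9 = 10.7 + 2.7 = 13.4 cmH2O.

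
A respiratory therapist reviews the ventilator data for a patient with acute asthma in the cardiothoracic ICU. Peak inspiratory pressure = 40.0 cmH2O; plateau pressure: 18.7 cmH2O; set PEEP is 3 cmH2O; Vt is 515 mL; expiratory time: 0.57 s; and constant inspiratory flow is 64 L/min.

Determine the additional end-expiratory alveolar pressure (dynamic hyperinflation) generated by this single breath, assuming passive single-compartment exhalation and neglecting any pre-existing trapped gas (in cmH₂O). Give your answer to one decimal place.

6.6

Flow: 64 L/min ÷ 60 = 1.0667 L/s.
R = (PIP − Pplat)/V̇ = (40.0 − 18.7) / 1.0667 = 21.3/1.0667 = 19.968 cmH2O·s/L.
C = Vt/(Pplat − PEEP) = 515.0 / (18.7 − 3) = 515.0/15.7 = 32.803 mL/cmH2O.
τ = R × C = 19.968 × 0.0328 L/cmH2O = 0.655 s.
Fraction remaining = e^(−Te/τ) = e^(−0.57/0.655) = 0.4189; trapped volume = 515.0 × 0.4189 = 215.73 mL.
Additional alveolar pressure from trapping ≈ V_trapped / C = 215.73 / 32.803 = 6.577 cmH2O.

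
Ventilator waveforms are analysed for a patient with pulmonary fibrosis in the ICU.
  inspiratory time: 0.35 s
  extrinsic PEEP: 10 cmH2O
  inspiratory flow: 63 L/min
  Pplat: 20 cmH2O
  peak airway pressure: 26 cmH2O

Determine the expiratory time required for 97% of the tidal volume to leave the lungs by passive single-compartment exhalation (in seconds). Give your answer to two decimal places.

Flow: 63 L/min ÷ 60 = 1.05 L/s.
Vt = flow × Ti = 1.05 L/s × 0.35 s × 1000 mL/L = 367.5 mL.
R = (PIP − Pplat)/V̇ = (26 − 20) / 1.05 = 6.0/1.05 = 5.714 cmH2O·s/L.
C = Vt/(Pplat − PEEP) = 367.5 / (20 − 10) = 367.5/10.0 = 36.75 mL/cmH2O.
τ = R × C = 5.714 × 0.03675 L/cmH2O = 0.21 s.
t = −τ·ln(1 − 0.97) = −0.21·ln(0.03) = 0.7364 s.

0.74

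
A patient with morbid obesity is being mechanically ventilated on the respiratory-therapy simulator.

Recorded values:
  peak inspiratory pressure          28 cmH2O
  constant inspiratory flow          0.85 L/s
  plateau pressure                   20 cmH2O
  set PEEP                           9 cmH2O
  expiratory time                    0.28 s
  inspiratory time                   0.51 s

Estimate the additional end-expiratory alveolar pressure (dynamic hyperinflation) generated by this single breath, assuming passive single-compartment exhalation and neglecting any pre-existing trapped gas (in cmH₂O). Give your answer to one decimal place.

5.2

Vt = flow × Ti = 0.85 L/s × 0.51 s × 1000 mL/L = 433.5 mL.
R = (PIP − Pplat)/V̇ = (28 − 20) / 0.85 = 8.0/0.85 = 9.412 cmH2O·s/L.
C = Vt/(Pplat − PEEP) = 433.5 / (20 − 9) = 433.5/11.0 = 39.409 mL/cmH2O.
τ = R × C = 9.412 × 0.03941 L/cmH2O = 0.3709 s.
Fraction remaining = e^(−Te/τ) = e^(−0.28/0.3709) = 0.47; trapped volume = 433.5 × 0.47 = 203.75 mL.
Additional alveolar pressure from trapping ≈ V_trapped / C = 203.75 / 39.409 = 5.17 cmH2O.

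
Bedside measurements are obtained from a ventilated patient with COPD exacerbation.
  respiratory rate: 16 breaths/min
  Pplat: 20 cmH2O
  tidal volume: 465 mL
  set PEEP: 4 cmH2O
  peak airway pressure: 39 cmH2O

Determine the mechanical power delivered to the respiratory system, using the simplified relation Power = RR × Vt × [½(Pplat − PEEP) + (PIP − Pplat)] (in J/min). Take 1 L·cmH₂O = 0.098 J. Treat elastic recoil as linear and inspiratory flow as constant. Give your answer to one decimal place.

19.7

Per-breath work = Vt × [½(Pplat−PEEP) + (PIP−Pplat)] = 0.465 × [0.5×16.0 + 19.0] = 0.465 × 27.0 = 12.555 L·cmH2O.
Power = 16 × 12.555 = 200.88 L·cmH2O/min.
× 0.098 J/(L·cmH2O) → 19.686 J/min.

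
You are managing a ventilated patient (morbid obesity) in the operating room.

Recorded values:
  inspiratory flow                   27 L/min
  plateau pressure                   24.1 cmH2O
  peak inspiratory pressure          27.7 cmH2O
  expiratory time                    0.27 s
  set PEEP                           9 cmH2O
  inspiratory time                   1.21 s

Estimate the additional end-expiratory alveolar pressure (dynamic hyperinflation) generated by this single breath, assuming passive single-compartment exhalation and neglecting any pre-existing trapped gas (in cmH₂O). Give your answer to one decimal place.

5.9

Flow: 27 L/min ÷ 60 = 0.45 L/s.
Vt = flow × Ti = 0.45 L/s × 1.21 s × 1000 mL/L = 544.5 mL.
R = (PIP − Pplat)/V̇ = (27.7 − 24.1) / 0.45 = 3.6/0.45 = 8.0 cmH2O·s/L.
C = Vt/(Pplat − PEEP) = 544.5 / (24.1 − 9) = 544.5/15.1 = 36.06 mL/cmH2O.
τ = R × C = 8.0 × 0.03606 L/cmH2O = 0.2885 s.
Fraction remaining = e^(−Te/τ) = e^(−0.27/0.2885) = 0.3922; trapped volume = 544.5 × 0.3922 = 213.55 mL.
Additional alveolar pressure from trapping ≈ V_trapped / C = 213.55 / 36.06 = 5.922 cmH2O.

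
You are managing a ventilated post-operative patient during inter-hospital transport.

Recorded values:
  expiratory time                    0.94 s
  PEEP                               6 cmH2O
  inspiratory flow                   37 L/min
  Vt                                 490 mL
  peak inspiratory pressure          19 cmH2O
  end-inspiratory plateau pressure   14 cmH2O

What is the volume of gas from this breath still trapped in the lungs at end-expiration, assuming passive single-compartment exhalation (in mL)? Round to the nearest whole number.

74

Flow: 37 L/min ÷ 60 = 0.6167 L/s.
R = (PIP − Pplat)/V̇ = (19 − 14) / 0.6167 = 5.0/0.6167 = 8.108 cmH2O·s/L.
C = Vt/(Pplat − PEEP) = 490.0 / (14 − 6) = 490.0/8.0 = 61.25 mL/cmH2O.
τ = R × C = 8.108 × 0.06125 L/cmH2O = 0.4966 s.
Fraction remaining = e^(−Te/τ) = e^(−0.94/0.4966) = 0.1506.
Trapped volume = 490.0 × 0.1506 = 73.794 mL.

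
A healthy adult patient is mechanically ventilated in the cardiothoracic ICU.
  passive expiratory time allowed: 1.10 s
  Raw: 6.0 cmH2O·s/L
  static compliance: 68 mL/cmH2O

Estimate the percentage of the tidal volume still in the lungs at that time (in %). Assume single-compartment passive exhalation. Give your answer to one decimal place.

τ = R × C = 6.0 × 68 mL/cmH2O = 6.0 × 0.068 L/cmH2O = 0.408 s.
Passive exhalation: V(t)/V₀ = e^(−t/τ) = e^(−1.10/0.408) = 0.06747.
Fraction remaining = 0.06747 → 6.747%.

6.7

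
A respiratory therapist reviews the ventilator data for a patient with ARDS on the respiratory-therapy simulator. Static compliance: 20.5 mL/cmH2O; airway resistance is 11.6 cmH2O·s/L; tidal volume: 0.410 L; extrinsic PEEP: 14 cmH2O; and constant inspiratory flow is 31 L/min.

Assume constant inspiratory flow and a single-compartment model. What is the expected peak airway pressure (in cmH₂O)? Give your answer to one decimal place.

40.0

Flow: 31 L/min ÷ 60 = 0.5167 L/s.
Equation of motion (constant flow): PIP = Vt/C + R·V̇ + PEEP.
PIP = 410/20.5 + 11.6×0.5167 + 14 = 20.0 + 5.994 + 14 = 39.994 cmH2O.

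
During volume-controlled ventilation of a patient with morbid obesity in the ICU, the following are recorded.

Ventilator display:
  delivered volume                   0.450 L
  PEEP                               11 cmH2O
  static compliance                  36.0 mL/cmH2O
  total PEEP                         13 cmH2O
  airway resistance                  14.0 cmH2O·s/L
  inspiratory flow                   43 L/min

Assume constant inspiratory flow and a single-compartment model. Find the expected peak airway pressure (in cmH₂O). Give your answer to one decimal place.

35.5

Flow: 43 L/min ÷ 60 = 0.7167 L/s.
Total PEEP = 13 cmH2O (set 11 + intrinsic 2); this is the baseline alveolar pressure.
Equation of motion (constant flow): PIP = Vt/C + R·V̇ + PEEP.
PIP = 450/36.0 + 14.0×0.7167 + 13 = 12.5 + 10.034 + 13 = 35.534 cmH2O.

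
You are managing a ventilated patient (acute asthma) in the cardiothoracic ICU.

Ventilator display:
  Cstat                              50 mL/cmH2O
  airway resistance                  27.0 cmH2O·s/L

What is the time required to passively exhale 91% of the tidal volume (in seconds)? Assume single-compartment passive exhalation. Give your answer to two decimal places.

τ = R × C = 27.0 × 50 mL/cmH2O = 27.0 × 0.050 L/cmH2O = 1.35 s.
Exhaled fraction f = 1 − e^(−t/τ) → t = −τ·ln(1 − f) = −1.35·ln(0.09) = 3.251 s.

3.25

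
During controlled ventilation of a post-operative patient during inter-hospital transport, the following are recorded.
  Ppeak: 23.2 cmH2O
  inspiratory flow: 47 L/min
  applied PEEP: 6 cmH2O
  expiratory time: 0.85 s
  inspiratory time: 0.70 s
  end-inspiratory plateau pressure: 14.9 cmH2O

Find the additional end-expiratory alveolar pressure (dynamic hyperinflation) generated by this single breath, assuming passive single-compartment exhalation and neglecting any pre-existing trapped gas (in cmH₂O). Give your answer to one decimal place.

2.4

Flow: 47 L/min ÷ 60 = 0.7833 L/s.
Vt = flow × Ti = 0.7833 L/s × 0.70 s × 1000 mL/L = 548.31 mL.
R = (PIP − Pplat)/V̇ = (23.2 − 14.9) / 0.7833 = 8.3/0.7833 = 10.596 cmH2O·s/L.
C = Vt/(Pplat − PEEP) = 548.31 / (14.9 − 6) = 548.31/8.9 = 61.608 mL/cmH2O.
τ = R × C = 10.596 × 0.06161 L/cmH2O = 0.6528 s.
Fraction remaining = e^(−Te/τ) = e^(−0.85/0.6528) = 0.272; trapped volume = 548.31 × 0.272 = 149.14 mL.
Additional alveolar pressure from trapping ≈ V_trapped / C = 149.14 / 61.608 = 2.421 cmH2O.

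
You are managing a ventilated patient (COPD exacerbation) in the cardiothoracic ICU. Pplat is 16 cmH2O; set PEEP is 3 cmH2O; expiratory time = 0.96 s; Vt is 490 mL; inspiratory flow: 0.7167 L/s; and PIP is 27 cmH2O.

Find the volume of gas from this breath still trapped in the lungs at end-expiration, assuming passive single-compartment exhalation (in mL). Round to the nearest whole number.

93

R = (PIP − Pplat)/V̇ = (27 − 16) / 0.7167 = 11.0/0.7167 = 15.348 cmH2O·s/L.
C = Vt/(Pplat − PEEP) = 490.0 / (16 − 3) = 490.0/13.0 = 37.692 mL/cmH2O.
τ = R × C = 15.348 × 0.03769 L/cmH2O = 0.5785 s.
Fraction remaining = e^(−Te/τ) = e^(−0.96/0.5785) = 0.1902.
Trapped volume = 490.0 × 0.1902 = 93.198 mL.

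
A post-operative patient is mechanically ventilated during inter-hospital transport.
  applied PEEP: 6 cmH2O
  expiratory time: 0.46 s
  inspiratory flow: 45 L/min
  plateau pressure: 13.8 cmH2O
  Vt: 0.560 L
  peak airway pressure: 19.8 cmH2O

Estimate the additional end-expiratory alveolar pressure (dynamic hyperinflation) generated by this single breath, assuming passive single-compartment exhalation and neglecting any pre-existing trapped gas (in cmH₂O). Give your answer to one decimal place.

3.5

Flow: 45 L/min ÷ 60 = 0.75 L/s.
R = (PIP − Pplat)/V̇ = (19.8 − 13.8) / 0.75 = 6.0/0.75 = 8.0 cmH2O·s/L.
C = Vt/(Pplat − PEEP) = 560.0 / (13.8 − 6) = 560.0/7.8 = 71.795 mL/cmH2O.
τ = R × C = 8.0 × 0.0718 L/cmH2O = 0.5744 s.
Fraction remaining = e^(−Te/τ) = e^(−0.46/0.5744) = 0.449; trapped volume = 560.0 × 0.449 = 251.44 mL.
Additional alveolar pressure from trapping ≈ V_trapped / C = 251.44 / 71.795 = 3.502 cmH2O.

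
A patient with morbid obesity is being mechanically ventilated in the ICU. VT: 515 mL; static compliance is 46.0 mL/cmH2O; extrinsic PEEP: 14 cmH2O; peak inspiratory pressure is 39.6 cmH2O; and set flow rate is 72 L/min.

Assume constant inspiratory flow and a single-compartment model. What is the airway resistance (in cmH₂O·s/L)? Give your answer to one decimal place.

Flow: 72 L/min ÷ 60 = 1.2 L/s.
Equation of motion (constant flow): PIP = Vt/C + R·V̇ + PEEP.
R·V̇ = PIP − Vt/C − PEEP = 39.6 − 515/46.0 − 14 = 39.6 − 11.196 − 14 = 14.404 cmH2O.
R = 14.404 / 1.2 = 12.003 cmH2O·s/L.

12.0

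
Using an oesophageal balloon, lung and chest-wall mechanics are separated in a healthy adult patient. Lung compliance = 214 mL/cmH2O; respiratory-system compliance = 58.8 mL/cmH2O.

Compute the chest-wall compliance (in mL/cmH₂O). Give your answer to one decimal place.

81.1

1/Ccw = 1/Crs − 1/CL.
1/Ccw = 1/58.8 − 1/214 = 0.01233.
Ccw = 81.103 mL/cmH2O.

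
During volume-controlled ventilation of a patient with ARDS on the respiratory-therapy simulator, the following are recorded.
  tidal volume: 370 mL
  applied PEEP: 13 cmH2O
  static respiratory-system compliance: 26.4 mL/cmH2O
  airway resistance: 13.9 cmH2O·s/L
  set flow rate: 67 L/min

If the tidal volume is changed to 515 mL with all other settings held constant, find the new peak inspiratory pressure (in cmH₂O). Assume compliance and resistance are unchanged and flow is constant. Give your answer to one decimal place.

48.0

Flow: 67 L/min ÷ 60 = 1.1167 L/s.
PIP = Vt/C + R·V̇ + PEEP (constant-flow equation of motion).
Only the elastic term changes: ΔPIP = ΔVt / C = (515 − 370) / 26.4 = 5.492 cmH2O.
Original PIP = 370/26.4 + 13.9×1.1167 + 13 = 42.537 cmH2O; new PIP = 42.537 + (5.492) = 48.029 cmH2O.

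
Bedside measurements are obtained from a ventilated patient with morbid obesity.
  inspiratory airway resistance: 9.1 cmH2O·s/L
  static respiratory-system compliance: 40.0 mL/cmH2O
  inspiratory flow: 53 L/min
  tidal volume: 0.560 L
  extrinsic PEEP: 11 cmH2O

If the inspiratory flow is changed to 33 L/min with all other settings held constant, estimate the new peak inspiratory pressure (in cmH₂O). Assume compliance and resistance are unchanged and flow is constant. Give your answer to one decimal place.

Flow: 53 L/min ÷ 60 = 0.8833 L/s.
New flow: 33 L/min ÷ 60 = 0.55 L/s.
PIP = Vt/C + R·V̇ + PEEP (constant-flow equation of motion).
Only the resistive term changes: ΔPIP = R × ΔV̇ = 9.1 × (0.55 − 0.8833) = 9.1 × -0.3333 = -3.033 cmH2O.
Original PIP = 560/40.0 + 9.1×0.8833 + 11 = 33.038 cmH2O; new PIP = 33.038 + (-3.033) = 30.005 cmH2O.

30.0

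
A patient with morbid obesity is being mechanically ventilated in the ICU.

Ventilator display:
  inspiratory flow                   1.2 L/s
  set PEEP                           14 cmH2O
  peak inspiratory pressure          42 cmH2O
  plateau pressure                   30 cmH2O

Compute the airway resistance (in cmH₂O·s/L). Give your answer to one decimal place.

10.0

Raw = (PIP − Pplat) / flow = (42 − 30) / 1.2 = 12.0 / 1.2 = 10.0 cmH2O·s/L.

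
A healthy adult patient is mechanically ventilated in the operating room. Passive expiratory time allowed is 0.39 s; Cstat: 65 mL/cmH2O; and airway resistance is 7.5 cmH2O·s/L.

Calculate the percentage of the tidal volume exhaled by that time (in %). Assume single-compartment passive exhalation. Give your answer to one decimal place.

55.1

τ = R × C = 7.5 × 65 mL/cmH2O = 7.5 × 0.065 L/cmH2O = 0.4875 s.
Passive exhalation: V(t)/V₀ = e^(−t/τ) = e^(−0.39/0.4875) = 0.4493.
Fraction exhaled = 1 − 0.4493 = 0.5507 → 55.07%.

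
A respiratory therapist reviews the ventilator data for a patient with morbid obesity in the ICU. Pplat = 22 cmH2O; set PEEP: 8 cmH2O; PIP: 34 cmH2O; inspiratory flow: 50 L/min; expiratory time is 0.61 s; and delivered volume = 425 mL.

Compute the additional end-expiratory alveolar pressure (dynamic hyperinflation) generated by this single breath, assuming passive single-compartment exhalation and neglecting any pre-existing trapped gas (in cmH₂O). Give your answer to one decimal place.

Flow: 50 L/min ÷ 60 = 0.8333 L/s.
R = (PIP − Pplat)/V̇ = (34 − 22) / 0.8333 = 12.0/0.8333 = 14.401 cmH2O·s/L.
C = Vt/(Pplat − PEEP) = 425.0 / (22 − 8) = 425.0/14.0 = 30.357 mL/cmH2O.
τ = R × C = 14.401 × 0.03036 L/cmH2O = 0.4372 s.
Fraction remaining = e^(−Te/τ) = e^(−0.61/0.4372) = 0.2478; trapped volume = 425.0 × 0.2478 = 105.32 mL.
Additional alveolar pressure from trapping ≈ V_trapped / C = 105.32 / 30.357 = 3.469 cmH2O.

3.5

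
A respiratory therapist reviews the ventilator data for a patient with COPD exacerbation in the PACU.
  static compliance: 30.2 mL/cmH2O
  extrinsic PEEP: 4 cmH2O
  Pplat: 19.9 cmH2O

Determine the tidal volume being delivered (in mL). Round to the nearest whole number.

480

Vt = Cstat × (Pplat − PEEP) = 30.2 × (19.9 − 4) = 30.2 × 15.9 = 480.18 mL.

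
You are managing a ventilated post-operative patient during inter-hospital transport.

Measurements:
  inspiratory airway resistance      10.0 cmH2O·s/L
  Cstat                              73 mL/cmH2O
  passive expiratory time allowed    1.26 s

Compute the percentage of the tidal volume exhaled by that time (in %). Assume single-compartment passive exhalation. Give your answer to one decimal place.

τ = R × C = 10.0 × 73 mL/cmH2O = 10.0 × 0.073 L/cmH2O = 0.73 s.
Passive exhalation: V(t)/V₀ = e^(−t/τ) = e^(−1.26/0.73) = 0.178.
Fraction exhaled = 1 − 0.178 = 0.822 → 82.2%.

82.2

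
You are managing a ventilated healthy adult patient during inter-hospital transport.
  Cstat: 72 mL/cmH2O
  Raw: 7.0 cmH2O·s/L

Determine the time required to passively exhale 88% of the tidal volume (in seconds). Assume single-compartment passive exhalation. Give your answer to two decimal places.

τ = R × C = 7.0 × 72 mL/cmH2O = 7.0 × 0.072 L/cmH2O = 0.504 s.
Exhaled fraction f = 1 − e^(−t/τ) → t = −τ·ln(1 − f) = −0.504·ln(0.12) = 1.069 s.

1.07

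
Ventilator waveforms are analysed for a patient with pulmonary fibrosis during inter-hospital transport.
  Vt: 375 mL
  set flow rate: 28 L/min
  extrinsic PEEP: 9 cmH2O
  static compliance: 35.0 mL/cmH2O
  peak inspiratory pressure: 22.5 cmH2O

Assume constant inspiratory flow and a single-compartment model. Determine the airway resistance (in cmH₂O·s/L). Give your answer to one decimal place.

Flow: 28 L/min ÷ 60 = 0.4667 L/s.
Equation of motion (constant flow): PIP = Vt/C + R·V̇ + PEEP.
R·V̇ = PIP − Vt/C − PEEP = 22.5 − 375/35.0 − 9 = 22.5 − 10.714 − 9 = 2.786 cmH2O.
R = 2.786 / 0.4667 = 5.97 cmH2O·s/L.

6.0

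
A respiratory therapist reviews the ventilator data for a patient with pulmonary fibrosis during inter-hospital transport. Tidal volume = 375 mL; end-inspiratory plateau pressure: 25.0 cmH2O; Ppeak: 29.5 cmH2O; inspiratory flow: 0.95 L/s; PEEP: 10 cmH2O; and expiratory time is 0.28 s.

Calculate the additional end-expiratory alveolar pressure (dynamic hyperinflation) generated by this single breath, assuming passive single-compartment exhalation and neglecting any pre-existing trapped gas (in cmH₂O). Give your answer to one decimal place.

1.4

R = (PIP − Pplat)/V̇ = (29.5 − 25.0) / 0.95 = 4.5/0.95 = 4.737 cmH2O·s/L.
C = Vt/(Pplat − PEEP) = 375.0 / (25.0 − 10) = 375.0/15.0 = 25.0 mL/cmH2O.
τ = R × C = 4.737 × 0.025 L/cmH2O = 0.1184 s.
Fraction remaining = e^(−Te/τ) = e^(−0.28/0.1184) = 0.09396; trapped volume = 375.0 × 0.09396 = 35.235 mL.
Additional alveolar pressure from trapping ≈ V_trapped / C = 35.235 / 25.0 = 1.409 cmH2O.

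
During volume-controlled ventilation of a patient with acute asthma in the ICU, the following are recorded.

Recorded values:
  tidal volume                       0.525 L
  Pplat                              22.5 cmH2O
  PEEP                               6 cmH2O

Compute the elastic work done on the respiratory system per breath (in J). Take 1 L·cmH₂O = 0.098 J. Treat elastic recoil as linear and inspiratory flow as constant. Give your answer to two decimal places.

Elastic work ≈ ½ × (Pplat − PEEP) × Vt = 0.5 × (22.5 − 6) × 0.525 L = 0.5 × 16.5 × 0.525 = 4.331 L·cmH2O.
× 0.098 J/(L·cmH2O) → 0.4244 J.

0.42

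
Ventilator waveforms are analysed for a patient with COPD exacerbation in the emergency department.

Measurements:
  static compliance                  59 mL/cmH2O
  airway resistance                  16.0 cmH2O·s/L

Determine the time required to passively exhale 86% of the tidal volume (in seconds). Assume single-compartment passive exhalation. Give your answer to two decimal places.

1.86

τ = R × C = 16.0 × 59 mL/cmH2O = 16.0 × 0.059 L/cmH2O = 0.944 s.
Exhaled fraction f = 1 − e^(−t/τ) → t = −τ·ln(1 − f) = −0.944·ln(0.14) = 1.856 s.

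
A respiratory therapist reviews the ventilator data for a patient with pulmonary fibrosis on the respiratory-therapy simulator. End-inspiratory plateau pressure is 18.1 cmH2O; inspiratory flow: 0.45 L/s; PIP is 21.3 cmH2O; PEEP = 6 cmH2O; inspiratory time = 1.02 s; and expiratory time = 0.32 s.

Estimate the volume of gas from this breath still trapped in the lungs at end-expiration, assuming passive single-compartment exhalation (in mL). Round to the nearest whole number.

140

Vt = flow × Ti = 0.45 L/s × 1.02 s × 1000 mL/L = 459.0 mL.
R = (PIP − Pplat)/V̇ = (21.3 − 18.1) / 0.45 = 3.2/0.45 = 7.111 cmH2O·s/L.
C = Vt/(Pplat − PEEP) = 459.0 / (18.1 − 6) = 459.0/12.1 = 37.934 mL/cmH2O.
τ = R × C = 7.111 × 0.03793 L/cmH2O = 0.2697 s.
Fraction remaining = e^(−Te/τ) = e^(−0.32/0.2697) = 0.3053.
Trapped volume = 459.0 × 0.3053 = 140.13 mL.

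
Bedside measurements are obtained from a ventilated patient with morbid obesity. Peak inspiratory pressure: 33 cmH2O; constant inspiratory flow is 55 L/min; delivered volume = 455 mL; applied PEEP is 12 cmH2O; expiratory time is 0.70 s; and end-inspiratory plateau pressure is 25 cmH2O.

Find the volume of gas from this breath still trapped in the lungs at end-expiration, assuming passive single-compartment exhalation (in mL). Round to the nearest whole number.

Flow: 55 L/min ÷ 60 = 0.9167 L/s.
R = (PIP − Pplat)/V̇ = (33 − 25) / 0.9167 = 8.0/0.9167 = 8.727 cmH2O·s/L.
C = Vt/(Pplat − PEEP) = 455.0 / (25 − 12) = 455.0/13.0 = 35.0 mL/cmH2O.
τ = R × C = 8.727 × 0.035 L/cmH2O = 0.3054 s.
Fraction remaining = e^(−Te/τ) = e^(−0.70/0.3054) = 0.1011.
Trapped volume = 455.0 × 0.1011 = 46.001 mL.

46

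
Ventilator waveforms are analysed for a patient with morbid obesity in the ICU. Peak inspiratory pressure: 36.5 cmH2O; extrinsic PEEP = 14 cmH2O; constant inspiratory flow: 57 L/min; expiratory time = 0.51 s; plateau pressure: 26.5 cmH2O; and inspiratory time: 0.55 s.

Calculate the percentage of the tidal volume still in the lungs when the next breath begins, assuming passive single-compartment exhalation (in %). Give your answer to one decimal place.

Flow: 57 L/min ÷ 60 = 0.95 L/s.
Vt = flow × Ti = 0.95 L/s × 0.55 s × 1000 mL/L = 522.5 mL.
R = (PIP − Pplat)/V̇ = (36.5 − 26.5) / 0.95 = 10.0/0.95 = 10.526 cmH2O·s/L.
C = Vt/(Pplat − PEEP) = 522.5 / (26.5 − 14) = 522.5/12.5 = 41.8 mL/cmH2O.
τ = R × C = 10.526 × 0.0418 L/cmH2O = 0.44 s.
Fraction remaining at end-expiration = e^(−Te/τ) = e^(−0.51/0.44) = 0.3138 → 31.38%.

31.4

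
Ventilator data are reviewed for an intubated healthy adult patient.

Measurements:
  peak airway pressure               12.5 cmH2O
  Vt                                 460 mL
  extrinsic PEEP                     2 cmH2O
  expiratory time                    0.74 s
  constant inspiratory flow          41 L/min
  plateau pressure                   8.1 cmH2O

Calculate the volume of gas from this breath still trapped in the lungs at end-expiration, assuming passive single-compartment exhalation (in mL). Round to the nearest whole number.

100

Flow: 41 L/min ÷ 60 = 0.6833 L/s.
R = (PIP − Pplat)/V̇ = (12.5 − 8.1) / 0.6833 = 4.4/0.6833 = 6.439 cmH2O·s/L.
C = Vt/(Pplat − PEEP) = 460.0 / (8.1 − 2) = 460.0/6.1 = 75.41 mL/cmH2O.
τ = R × C = 6.439 × 0.07541 L/cmH2O = 0.4856 s.
Fraction remaining = e^(−Te/τ) = e^(−0.74/0.4856) = 0.2179.
Trapped volume = 460.0 × 0.2179 = 100.23 mL.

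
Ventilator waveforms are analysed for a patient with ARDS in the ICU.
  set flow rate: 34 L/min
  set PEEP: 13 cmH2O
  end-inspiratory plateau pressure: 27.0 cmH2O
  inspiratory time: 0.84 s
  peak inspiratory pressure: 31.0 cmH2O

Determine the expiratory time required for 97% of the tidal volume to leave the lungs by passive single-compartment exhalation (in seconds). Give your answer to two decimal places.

0.84

Flow: 34 L/min ÷ 60 = 0.5667 L/s.
Vt = flow × Ti = 0.5667 L/s × 0.84 s × 1000 mL/L = 476.03 mL.
R = (PIP − Pplat)/V̇ = (31.0 − 27.0) / 0.5667 = 4.0/0.5667 = 7.058 cmH2O·s/L.
C = Vt/(Pplat − PEEP) = 476.03 / (27.0 − 13) = 476.03/14.0 = 34.002 mL/cmH2O.
τ = R × C = 7.058 × 0.034 L/cmH2O = 0.24 s.
t = −τ·ln(1 − 0.97) = −0.24·ln(0.03) = 0.8416 s.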